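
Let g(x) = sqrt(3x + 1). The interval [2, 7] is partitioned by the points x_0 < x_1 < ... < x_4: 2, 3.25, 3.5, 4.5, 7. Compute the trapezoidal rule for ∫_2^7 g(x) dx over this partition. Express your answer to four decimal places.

18.7589

Subinterval widths: 1.25, 0.25, 1, 2.5.
g(2) ≈ 2.6458, g(3.25) ≈ 3.2787, g(3.5) ≈ 3.3912, g(4.5) ≈ 3.8079, g(7) ≈ 4.6904.
On each subinterval the trapezoid contributes (Δx_i/2)·[g(x_{i-1}) + g(x_i)].
Sum ≈ 18.7589.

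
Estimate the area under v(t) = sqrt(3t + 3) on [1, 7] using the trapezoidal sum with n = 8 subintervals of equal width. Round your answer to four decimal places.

Δt = (7 − 1)/8 = 0.75.
v(1) ≈ 2.4495, v(1.75) ≈ 2.8723, v(2.5) ≈ 3.2404, v(3.25) ≈ 3.5707, v(4) ≈ 3.8730, v(4.75) ≈ 4.1533, v(5.5) ≈ 4.4159, v(6.25) ≈ 4.6637, v(7) ≈ 4.8990.
T_8 = (Δt/2)·[v(t_0) + 2v(t_1) + ... + 2v(t_{7}) + v(t_8)].
Sum ≈ 22.8476.

22.8476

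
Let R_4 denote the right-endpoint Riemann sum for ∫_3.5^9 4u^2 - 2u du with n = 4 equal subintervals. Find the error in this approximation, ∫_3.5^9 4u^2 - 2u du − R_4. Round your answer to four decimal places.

Exact integral: ∫_3.5^9 f(u) du ≈ 846.083333.
R_4 = 1034.515625.
Error ≈ 846.083333 − 1034.515625 ≈ -188.4323.

-188.4323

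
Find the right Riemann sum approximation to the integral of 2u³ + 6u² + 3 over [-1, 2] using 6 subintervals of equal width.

Δu = (2 − (-1))/6 = 0.5.
Right endpoints: -0.5, 0, 0.5, 1, 1.5, 2.
f(-0.5) = 4.25, f(0) = 3, f(0.5) = 4.75, f(1) = 11, f(1.5) = 23.25, f(2) = 43.
Sum = Δu · [f(-0.5) + f(0) + f(0.5) + ...].
Sum = 44.625.

44.625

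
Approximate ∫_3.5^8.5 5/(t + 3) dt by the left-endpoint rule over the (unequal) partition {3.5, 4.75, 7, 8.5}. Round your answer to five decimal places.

Subinterval widths: 1.25, 2.25, 1.5.
Left endpoints: 3.5, 4.75, 7.
f(3.5) = 10/13, f(4.75) = 20/31, f(7) = 0.5.
Sum = Σ Δt_i · f(t_i).
Sum ≈ 3.16315.

3.16315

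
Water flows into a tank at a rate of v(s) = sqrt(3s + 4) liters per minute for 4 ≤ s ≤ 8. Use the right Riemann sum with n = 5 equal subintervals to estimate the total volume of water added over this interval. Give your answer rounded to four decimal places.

19.2144

Δs = (8 − 4)/5 = 0.8.
Right endpoints: 4.8, 5.6, 6.4, 7.2, 8.
v(4.8) ≈ 4.2895, v(5.6) ≈ 4.5607, v(6.4) ≈ 4.8166, v(7.2) ≈ 5.0596, v(8) ≈ 5.2915.
Sum = Δs · [v(4.8) + v(5.6) + v(6.4) + v(7.2) + v(8)].
Sum ≈ 19.2144.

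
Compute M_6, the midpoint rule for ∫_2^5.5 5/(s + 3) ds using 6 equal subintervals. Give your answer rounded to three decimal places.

Δs = (5.5 − 2)/6 = 7/12.
Midpoints: 55/24, 2.875, 83/24, 97/24, 4.625, 125/24.
f(55/24) = 120/127, f(2.875) = 40/47, f(83/24) = 24/31, f(97/24) = 120/169, f(4.625) = 40/61, f(125/24) = 120/197.
Sum = Δs · [f(55/24) + f(2.875) + f(83/24) + ...].
Sum ≈ 2.651.

2.651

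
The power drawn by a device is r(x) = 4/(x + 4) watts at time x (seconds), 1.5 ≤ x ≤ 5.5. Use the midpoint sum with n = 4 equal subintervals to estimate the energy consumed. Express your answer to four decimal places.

2.1825

Δx = (5.5 − 1.5)/4 = 1.
Midpoints: 2, 3, 4, 5.
r(2) = 2/3, r(3) = 4/7, r(4) = 0.5, r(5) = 4/9.
Sum = Δx · [r(2) + r(3) + r(4) + r(5)].
Sum ≈ 2.1825.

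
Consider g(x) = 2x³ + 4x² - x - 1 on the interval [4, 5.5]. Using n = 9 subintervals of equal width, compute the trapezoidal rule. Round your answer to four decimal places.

Δx = (5.5 − 4)/9 = 1/6.
g(4) = 187, g(25/6) = 22567/108, g(13/3) = 6278/27, g(4.5) = 257.75, g(14/3) = 7687/27, g(29/6) = 33851/108, g(5) = 344, g(31/6) = 40657/108, g(16/3) = 11093/27, g(5.5) = 447.25.
T_9 = (Δx/2)·[g(x_0) + 2g(x_1) + ... + 2g(x_{8}) + g(x_9)].
Sum ≈ 457.6319.

457.6319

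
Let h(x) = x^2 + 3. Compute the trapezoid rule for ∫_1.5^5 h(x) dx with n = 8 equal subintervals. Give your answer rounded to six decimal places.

Δx = (5 − 1.5)/8 = 0.4375.
h(1.5) = 5.25, h(1.9375) = 6.75390625, h(2.375) = 8.640625, h(2.8125) = 10.91015625, h(3.25) = 13.5625, h(3.6875) = 16.59765625, h(4.125) = 20.015625, h(4.5625) = 23.81640625, h(5) = 28.
T_8 = (Δx/2)·[h(x_0) + 2h(x_1) + ... + 2h(x_{7}) + h(x_8)].
Sum ≈ 51.153320.

51.153320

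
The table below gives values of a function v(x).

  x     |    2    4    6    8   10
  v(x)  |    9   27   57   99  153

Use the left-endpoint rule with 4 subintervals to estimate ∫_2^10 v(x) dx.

384

Δx = 2.
Sum = 2·[9 + 27 + 57 + 99] = 384.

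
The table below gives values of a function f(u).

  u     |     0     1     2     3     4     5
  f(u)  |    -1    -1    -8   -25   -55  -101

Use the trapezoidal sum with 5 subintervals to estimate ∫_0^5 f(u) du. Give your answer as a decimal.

-140

Δu = 1.
T_5 = (1/2)·[(-1) + 2·(-1) + 2·(-8) + 2·(-25) + 2·(-55) + (-101)] = -140.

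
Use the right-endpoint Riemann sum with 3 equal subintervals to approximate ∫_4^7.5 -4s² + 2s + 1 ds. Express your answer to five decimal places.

Δs = (7.5 − 4)/3 = 7/6.
Right endpoints: 31/6, 19/3, 7.5.
f(31/6) = -859/9, f(19/3) = -1321/9, f(7.5) = -209.
Sum = Δs · [f(31/6) + f(19/3) + f(7.5)].
Sum ≈ -526.42593.

-526.42593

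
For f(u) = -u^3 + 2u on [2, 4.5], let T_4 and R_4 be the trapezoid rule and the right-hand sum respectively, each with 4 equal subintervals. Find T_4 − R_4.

24.4140625

T_4 ≈ -83.852539.
R_4 ≈ -108.266602.
T_4 − R_4 = 24.4140625.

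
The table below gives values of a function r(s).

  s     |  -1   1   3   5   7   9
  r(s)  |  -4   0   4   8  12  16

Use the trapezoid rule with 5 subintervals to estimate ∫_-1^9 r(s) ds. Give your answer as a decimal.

Δs = 2.
T_5 = (2/2)·[(-4) + 2·0 + 2·4 + 2·8 + 2·12 + 16] = 60.

60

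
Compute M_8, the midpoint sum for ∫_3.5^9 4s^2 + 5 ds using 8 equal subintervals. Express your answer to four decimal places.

941.4668

Δs = (9 − 3.5)/8 = 0.6875.
Midpoints: 3.84375, 4.53125, 5.21875, 5.90625, 6.59375, 7.28125, 7.96875, 8.65625.
f(3.84375) = 64.09765625, f(4.53125) = 87.12890625, f(5.21875) = 113.94140625, f(5.90625) = 144.53515625, f(6.59375) = 178.91015625, f(7.28125) = 217.06640625, f(7.96875) = 259.00390625, f(8.65625) = 304.72265625.
Sum = Δs · [f(3.84375) + f(4.53125) + f(5.21875) + ...].
Sum ≈ 941.4668.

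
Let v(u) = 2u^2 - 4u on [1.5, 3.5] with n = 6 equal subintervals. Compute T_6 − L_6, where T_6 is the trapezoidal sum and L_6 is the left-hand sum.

2

T_6 ≈ 6.40741.
L_6 ≈ 4.40741.
T_6 − L_6 = 2.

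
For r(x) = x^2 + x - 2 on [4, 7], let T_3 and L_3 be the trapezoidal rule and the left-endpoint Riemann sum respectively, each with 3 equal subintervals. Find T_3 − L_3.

T_3 = 104.
L_3 = 86.
T_3 − L_3 = 18.

18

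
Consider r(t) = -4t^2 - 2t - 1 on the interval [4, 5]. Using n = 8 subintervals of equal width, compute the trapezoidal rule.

-91.34375

Δt = (5 − 4)/8 = 0.125.
r(4) = -73, r(4.125) = -77.3125, r(4.25) = -81.75, r(4.375) = -86.3125, r(4.5) = -91, r(4.625) = -95.8125, r(4.75) = -100.75, r(4.875) = -105.8125, r(5) = -111.
T_8 = (Δt/2)·[r(t_0) + 2r(t_1) + ... + 2r(t_{7}) + r(t_8)].
Sum = -91.34375.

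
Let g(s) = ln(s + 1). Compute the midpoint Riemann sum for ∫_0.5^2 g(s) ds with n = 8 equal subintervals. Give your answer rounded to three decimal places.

1.188

Δs = (2 − 0.5)/8 = 0.1875.
Midpoints: 0.59375, 0.78125, 0.96875, 1.15625, 1.34375, 1.53125, 1.71875, 1.90625.
g(0.59375) ≈ 0.466, g(0.78125) ≈ 0.577, g(0.96875) ≈ 0.677, g(1.15625) ≈ 0.768, g(1.34375) ≈ 0.852, g(1.53125) ≈ 0.929, g(1.71875) ≈ 1.000, g(1.90625) ≈ 1.067.
Sum = Δs · [g(0.59375) + g(0.78125) + g(0.96875) + ...].
Sum ≈ 1.188.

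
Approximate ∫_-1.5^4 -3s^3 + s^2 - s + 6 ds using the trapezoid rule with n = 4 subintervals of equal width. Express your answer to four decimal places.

-157.3838

Δs = (4 − (-1.5))/4 = 1.375.
f(-1.5) = 19.875, f(-0.125) = 3147/512, f(1.25) = 0.453125, f(2.625) = -22527/512, f(4) = -174.
T_4 = (Δs/2)·[f(s_0) + 2f(s_1) + 2f(s_2) + 2f(s_3) + f(s_4)].
Sum ≈ -157.3838.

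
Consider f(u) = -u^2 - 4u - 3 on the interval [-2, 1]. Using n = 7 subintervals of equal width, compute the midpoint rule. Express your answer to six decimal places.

-5.954082

Δu = (1 − (-2))/7 = 3/7.
Midpoints: -25/14, -19/14, -13/14, -0.5, -1/14, 5/14, 11/14.
f(-25/14) = 187/196, f(-19/14) = 115/196, f(-13/14) = -29/196, f(-0.5) = -1.25, f(-1/14) = -533/196, f(5/14) = -893/196, f(11/14) = -1325/196.
Sum = Δu · [f(-25/14) + f(-19/14) + f(-13/14) + ...].
Sum ≈ -5.954082.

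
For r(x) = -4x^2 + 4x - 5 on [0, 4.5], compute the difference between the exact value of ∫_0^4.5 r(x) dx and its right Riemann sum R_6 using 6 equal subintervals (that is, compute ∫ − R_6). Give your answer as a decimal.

Exact integral: ∫_0^4.5 r(x) dx = -103.5.
R_6 = -128.8125.
Error = -103.5 − (-128.8125) = 25.3125.

25.3125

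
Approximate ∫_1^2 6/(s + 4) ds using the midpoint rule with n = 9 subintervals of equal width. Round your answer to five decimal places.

1.09389

Δs = (2 − 1)/9 = 1/9.
Midpoints: 19/18, 7/6, 23/18, 25/18, 1.5, 29/18, 31/18, 11/6, 35/18.
f(19/18) = 108/91, f(7/6) = 36/31, f(23/18) = 108/95, f(25/18) = 108/97, f(1.5) = 12/11, f(29/18) = 108/101, f(31/18) = 108/103, f(11/6) = 36/35, f(35/18) = 108/107.
Sum = Δs · [f(19/18) + f(7/6) + f(23/18) + ...].
Sum ≈ 1.09389.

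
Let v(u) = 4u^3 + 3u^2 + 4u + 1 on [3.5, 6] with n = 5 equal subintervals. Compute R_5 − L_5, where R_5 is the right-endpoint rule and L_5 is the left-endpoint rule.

386.875

R_5 = 1568.75.
L_5 = 1181.875.
R_5 − L_5 = 386.875.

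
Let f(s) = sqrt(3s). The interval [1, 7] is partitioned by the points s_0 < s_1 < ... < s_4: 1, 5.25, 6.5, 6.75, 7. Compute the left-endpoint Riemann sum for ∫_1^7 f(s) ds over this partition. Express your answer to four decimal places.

14.5510

Subinterval widths: 4.25, 1.25, 0.25, 0.25.
Left endpoints: 1, 5.25, 6.5, 6.75.
f(1) ≈ 1.7321, f(5.25) ≈ 3.9686, f(6.5) ≈ 4.4159, f(6.75) ≈ 4.5000.
Sum = Σ Δs_i · f(s_i).
Sum ≈ 14.5510.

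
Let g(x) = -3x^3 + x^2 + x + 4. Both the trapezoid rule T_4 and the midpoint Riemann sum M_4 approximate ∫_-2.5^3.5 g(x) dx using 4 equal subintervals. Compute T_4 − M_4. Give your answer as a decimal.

T_4 = -44.625.
M_4 = -32.8125.
T_4 − M_4 = -11.8125.

-11.8125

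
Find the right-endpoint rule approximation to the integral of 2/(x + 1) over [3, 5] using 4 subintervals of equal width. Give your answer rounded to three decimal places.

0.771

Δx = (5 − 3)/4 = 0.5.
Right endpoints: 3.5, 4, 4.5, 5.
f(3.5) = 4/9, f(4) = 0.4, f(4.5) = 4/11, f(5) = 1/3.
Sum = Δx · [f(3.5) + f(4) + f(4.5) + f(5)].
Sum ≈ 0.771.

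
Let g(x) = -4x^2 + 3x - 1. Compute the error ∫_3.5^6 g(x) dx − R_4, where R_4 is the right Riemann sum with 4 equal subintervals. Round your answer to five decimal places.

Exact integral: ∫_3.5^6 g(x) dx ≈ -197.7083333.
R_4 = -225.703125.
Error ≈ -197.7083333 − (-225.703125) ≈ 27.99479.

27.99479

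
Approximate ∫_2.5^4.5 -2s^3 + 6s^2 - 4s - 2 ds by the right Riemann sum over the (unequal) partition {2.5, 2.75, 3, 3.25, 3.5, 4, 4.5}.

-83.3125

Subinterval widths: 0.25, 0.25, 0.25, 0.25, 0.5, 0.5.
Right endpoints: 2.75, 3, 3.25, 3.5, 4, 4.5.
f(2.75) = -9.21875, f(3) = -14, f(3.25) = -20.28125, f(3.5) = -28.25, f(4) = -50, f(4.5) = -80.75.
Sum = Σ Δs_i · f(s_i).
Sum = -83.3125.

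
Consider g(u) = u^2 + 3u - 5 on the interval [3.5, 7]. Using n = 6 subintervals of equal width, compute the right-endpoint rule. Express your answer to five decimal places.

151.64641

Δu = (7 − 3.5)/6 = 7/12.
Right endpoints: 49/12, 14/3, 5.25, 35/6, 77/12, 7.
g(49/12) = 3445/144, g(14/3) = 277/9, g(5.25) = 38.3125, g(35/6) = 1675/36, g(77/12) = 7981/144, g(7) = 65.
Sum = Δu · [g(49/12) + g(14/3) + g(5.25) + ...].
Sum ≈ 151.64641.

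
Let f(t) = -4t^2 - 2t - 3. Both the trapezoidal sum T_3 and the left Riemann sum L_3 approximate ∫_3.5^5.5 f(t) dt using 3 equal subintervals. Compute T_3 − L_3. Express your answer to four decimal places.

-25.3333

T_3 ≈ -189.259259.
L_3 ≈ -163.925926.
T_3 − L_3 ≈ -25.3333.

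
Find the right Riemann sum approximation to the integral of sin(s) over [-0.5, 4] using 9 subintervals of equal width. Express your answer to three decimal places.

Δs = (4 − (-0.5))/9 = 0.5.
Right endpoints: 0, 0.5, 1, 1.5, 2, 2.5, 3, 3.5, 4.
f(0) ≈ 0.000, f(0.5) ≈ 0.479, f(1) ≈ 0.841, f(1.5) ≈ 0.997, f(2) ≈ 0.909, f(2.5) ≈ 0.598, f(3) ≈ 0.141, f(3.5) ≈ -0.351, f(4) ≈ -0.757.
Sum = Δs · [f(0) + f(0.5) + f(1) + ...].
Sum ≈ 1.430.

1.430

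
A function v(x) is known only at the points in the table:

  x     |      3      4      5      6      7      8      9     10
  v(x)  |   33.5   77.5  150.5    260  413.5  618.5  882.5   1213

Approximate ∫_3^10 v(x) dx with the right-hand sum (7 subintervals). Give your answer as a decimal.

3615.5

Δx = 1.
Sum = 1·[77.5 + 150.5 + 260 + 413.5 + 618.5 + 882.5 + 1213] = 3615.5.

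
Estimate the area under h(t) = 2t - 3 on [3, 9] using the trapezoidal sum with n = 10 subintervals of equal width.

Δt = (9 − 3)/10 = 0.6.
h(3) = 3, h(3.6) = 4.2, h(4.2) = 5.4, h(4.8) = 6.6, h(5.4) = 7.8, h(6) = 9, h(6.6) = 10.2, h(7.2) = 11.4, h(7.8) = 12.6, h(8.4) = 13.8, h(9) = 15.
T_10 = (Δt/2)·[h(t_0) + 2h(t_1) + ... + 2h(t_{9}) + h(t_10)].
Sum = 54.

54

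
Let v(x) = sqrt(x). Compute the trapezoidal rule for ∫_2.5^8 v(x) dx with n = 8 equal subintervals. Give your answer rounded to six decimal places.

Δx = (8 − 2.5)/8 = 0.6875.
v(2.5) ≈ 1.581139, v(3.1875) ≈ 1.785357, v(3.875) ≈ 1.968502, v(4.5625) ≈ 2.136001, v(5.25) ≈ 2.291288, v(5.9375) ≈ 2.436699, v(6.625) ≈ 2.573908, v(7.3125) ≈ 2.704163, v(8) ≈ 2.828427.
T_8 = (Δx/2)·[v(x_0) + 2v(x_1) + ... + 2v(x_{7}) + v(x_8)].
Sum ≈ 12.444232.

12.444232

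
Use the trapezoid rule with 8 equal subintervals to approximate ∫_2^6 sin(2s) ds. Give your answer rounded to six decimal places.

-0.685288

Δs = (6 − 2)/8 = 0.5.
f(2) ≈ -0.756802, f(2.5) ≈ -0.958924, f(3) ≈ -0.279415, f(3.5) ≈ 0.656987, f(4) ≈ 0.989358, f(4.5) ≈ 0.412118, f(5) ≈ -0.544021, f(5.5) ≈ -0.999990, f(6) ≈ -0.536573.
T_8 = (Δs/2)·[f(s_0) + 2f(s_1) + ... + 2f(s_{7}) + f(s_8)].
Sum ≈ -0.685288.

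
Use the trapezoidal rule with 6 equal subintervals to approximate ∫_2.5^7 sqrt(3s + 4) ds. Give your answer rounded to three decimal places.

19.105

Δs = (7 − 2.5)/6 = 0.75.
f(2.5) ≈ 3.391, f(3.25) ≈ 3.708, f(4) ≈ 4.000, f(4.75) ≈ 4.272, f(5.5) ≈ 4.528, f(6.25) ≈ 4.770, f(7) ≈ 5.000.
T_6 = (Δs/2)·[f(s_0) + 2f(s_1) + ... + 2f(s_{5}) + f(s_6)].
Sum ≈ 19.105.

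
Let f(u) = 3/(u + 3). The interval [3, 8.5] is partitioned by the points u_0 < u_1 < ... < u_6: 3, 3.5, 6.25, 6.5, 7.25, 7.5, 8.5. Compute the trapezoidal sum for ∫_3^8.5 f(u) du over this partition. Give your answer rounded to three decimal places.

Subinterval widths: 0.5, 2.75, 0.25, 0.75, 0.25, 1.
f(3) = 0.5, f(3.5) = 6/13, f(6.25) = 12/37, f(6.5) = 6/19, f(7.25) = 12/41, f(7.5) = 2/7, f(8.5) = 6/23.
On each subinterval the trapezoid contributes (Δu_i/2)·[f(u_{i-1}) + f(u_i)].
Sum ≈ 1.975.

1.975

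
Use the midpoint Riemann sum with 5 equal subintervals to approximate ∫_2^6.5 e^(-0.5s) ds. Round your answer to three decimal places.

0.653

Δs = (6.5 − 2)/5 = 0.9.
Midpoints: 2.45, 3.35, 4.25, 5.15, 6.05.
f(2.45) ≈ 0.294, f(3.35) ≈ 0.187, f(4.25) ≈ 0.119, f(5.15) ≈ 0.076, f(6.05) ≈ 0.049.
Sum = Δs · [f(2.45) + f(3.35) + f(4.25) + f(5.15) + f(6.05)].
Sum ≈ 0.653.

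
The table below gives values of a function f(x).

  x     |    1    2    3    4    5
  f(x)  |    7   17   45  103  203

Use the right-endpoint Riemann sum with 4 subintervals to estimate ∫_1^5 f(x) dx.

Δx = 1.
Sum = 1·[17 + 45 + 103 + 203] = 368.

368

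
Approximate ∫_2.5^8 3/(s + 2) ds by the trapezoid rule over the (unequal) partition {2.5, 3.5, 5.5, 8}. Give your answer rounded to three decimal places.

Subinterval widths: 1, 2, 2.5.
f(2.5) = 2/3, f(3.5) = 6/11, f(5.5) = 0.4, f(8) = 0.3.
On each subinterval the trapezoid contributes (Δs_i/2)·[f(s_{i-1}) + f(s_i)].
Sum ≈ 2.427.

2.427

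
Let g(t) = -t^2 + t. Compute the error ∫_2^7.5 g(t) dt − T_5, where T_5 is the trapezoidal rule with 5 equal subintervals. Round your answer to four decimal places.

1.1092

Exact integral: ∫_2^7.5 g(t) dt ≈ -111.833333.
T_5 = -112.9425.
Error ≈ -111.833333 − (-112.9425) ≈ 1.1092.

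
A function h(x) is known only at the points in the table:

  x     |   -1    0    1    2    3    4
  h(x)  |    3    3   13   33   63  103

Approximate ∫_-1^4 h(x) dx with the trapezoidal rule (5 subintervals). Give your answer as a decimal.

Δx = 1.
T_5 = (1/2)·[3 + 2·3 + 2·13 + 2·33 + 2·63 + 103] = 165.

165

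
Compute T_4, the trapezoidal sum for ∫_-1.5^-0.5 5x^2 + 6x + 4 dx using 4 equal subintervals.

Δx = (-0.5 − (-1.5))/4 = 0.25.
f(-1.5) = 6.25, f(-1.25) = 4.3125, f(-1) = 3, f(-0.75) = 2.3125, f(-0.5) = 2.25.
T_4 = (Δx/2)·[f(x_0) + 2f(x_1) + 2f(x_2) + 2f(x_3) + f(x_4)].
Sum = 3.46875.

3.46875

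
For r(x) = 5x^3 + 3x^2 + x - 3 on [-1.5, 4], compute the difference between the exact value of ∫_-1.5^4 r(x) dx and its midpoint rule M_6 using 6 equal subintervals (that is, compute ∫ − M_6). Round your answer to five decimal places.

8.37652

Exact integral: ∫_-1.5^4 r(x) dx = 371.421875.
M_6 ≈ 363.0453559.
Error ≈ 371.421875 − 363.0453559 ≈ 8.37652.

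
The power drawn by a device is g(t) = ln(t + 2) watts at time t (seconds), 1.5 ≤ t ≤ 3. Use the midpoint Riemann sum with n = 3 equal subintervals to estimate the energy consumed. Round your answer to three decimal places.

2.163

Δt = (3 − 1.5)/3 = 0.5.
Midpoints: 1.75, 2.25, 2.75.
g(1.75) ≈ 1.322, g(2.25) ≈ 1.447, g(2.75) ≈ 1.558.
Sum = Δt · [g(1.75) + g(2.25) + g(2.75)].
Sum ≈ 2.163.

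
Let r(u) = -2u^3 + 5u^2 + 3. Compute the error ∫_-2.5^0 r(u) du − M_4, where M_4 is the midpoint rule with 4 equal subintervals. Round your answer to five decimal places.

Exact integral: ∫_-2.5^0 r(u) du ≈ 53.0729167.
M_4 ≈ 52.0556641.
Error ≈ 53.0729167 − 52.0556641 ≈ 1.01725.

1.01725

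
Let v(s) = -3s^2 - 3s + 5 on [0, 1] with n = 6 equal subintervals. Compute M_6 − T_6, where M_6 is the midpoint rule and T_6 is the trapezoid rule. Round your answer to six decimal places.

0.020833

M_6 ≈ 2.50694444.
T_6 ≈ 2.48611111.
M_6 − T_6 ≈ 0.020833.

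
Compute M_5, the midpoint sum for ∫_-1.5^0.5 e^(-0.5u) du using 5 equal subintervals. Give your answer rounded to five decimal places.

2.67194

Δu = (0.5 − (-1.5))/5 = 0.4.
Midpoints: -1.3, -0.9, -0.5, -0.1, 0.3.
f(-1.3) ≈ 1.91554, f(-0.9) ≈ 1.56831, f(-0.5) ≈ 1.28403, f(-0.1) ≈ 1.05127, f(0.3) ≈ 0.86071.
Sum = Δu · [f(-1.3) + f(-0.9) + f(-0.5) + f(-0.1) + f(0.3)].
Sum ≈ 2.67194.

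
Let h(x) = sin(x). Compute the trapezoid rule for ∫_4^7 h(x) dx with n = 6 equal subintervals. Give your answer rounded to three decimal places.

Δx = (7 − 4)/6 = 0.5.
h(4) ≈ -0.757, h(4.5) ≈ -0.978, h(5) ≈ -0.959, h(5.5) ≈ -0.706, h(6) ≈ -0.279, h(6.5) ≈ 0.215, h(7) ≈ 0.657.
T_6 = (Δx/2)·[h(x_0) + 2h(x_1) + ... + 2h(x_{5}) + h(x_6)].
Sum ≈ -1.378.

-1.378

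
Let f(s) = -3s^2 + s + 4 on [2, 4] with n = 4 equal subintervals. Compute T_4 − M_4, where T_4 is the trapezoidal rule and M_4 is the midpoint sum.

T_4 = -42.25.
M_4 = -41.875.
T_4 − M_4 = -0.375.

-0.375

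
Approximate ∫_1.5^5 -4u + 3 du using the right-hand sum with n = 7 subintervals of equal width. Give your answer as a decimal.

Δu = (5 − 1.5)/7 = 0.5.
Right endpoints: 2, 2.5, 3, 3.5, 4, 4.5, 5.
f(2) = -5, f(2.5) = -7, f(3) = -9, f(3.5) = -11, f(4) = -13, f(4.5) = -15, f(5) = -17.
Sum = Δu · [f(2) + f(2.5) + f(3) + ...].
Sum = -38.5.

-38.5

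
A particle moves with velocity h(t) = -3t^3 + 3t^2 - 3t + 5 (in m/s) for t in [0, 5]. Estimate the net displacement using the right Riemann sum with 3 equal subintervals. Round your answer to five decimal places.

Δt = (5 − 0)/3 = 5/3.
Right endpoints: 5/3, 10/3, 5.
h(5/3) = -50/9, h(10/3) = -745/9, h(5) = -310.
Sum = Δt · [h(5/3) + h(10/3) + h(5)].
Sum ≈ -663.88889.

-663.88889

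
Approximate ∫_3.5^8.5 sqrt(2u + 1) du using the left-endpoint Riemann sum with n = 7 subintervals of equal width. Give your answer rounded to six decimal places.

17.403290

Δu = (8.5 − 3.5)/7 = 5/7.
Left endpoints: 3.5, 59/14, 69/14, 79/14, 89/14, 99/14, 109/14.
f(3.5) ≈ 2.828427, f(59/14) ≈ 3.070598, f(69/14) ≈ 3.295018, f(79/14) ≈ 3.505098, f(89/14) ≈ 3.703280, f(99/14) ≈ 3.891382, f(109/14) ≈ 4.070802.
Sum = Δu · [f(3.5) + f(59/14) + f(69/14) + ...].
Sum ≈ 17.403290.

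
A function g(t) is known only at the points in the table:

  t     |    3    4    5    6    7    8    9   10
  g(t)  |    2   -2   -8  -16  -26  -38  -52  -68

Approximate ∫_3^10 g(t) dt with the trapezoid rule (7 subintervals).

-175

Δt = 1.
T_7 = (1/2)·[2 + 2·(-2) + 2·(-8) + 2·(-16) + 2·(-26) + 2·(-38) + 2·(-52) + (-68)] = -175.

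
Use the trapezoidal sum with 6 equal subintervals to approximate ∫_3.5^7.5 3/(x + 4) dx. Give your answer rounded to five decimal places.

1.28347

Δx = (7.5 − 3.5)/6 = 2/3.
f(3.5) = 0.4, f(25/6) = 18/49, f(29/6) = 18/53, f(5.5) = 6/19, f(37/6) = 18/61, f(41/6) = 18/65, f(7.5) = 6/23.
T_6 = (Δx/2)·[f(x_0) + 2f(x_1) + ... + 2f(x_{5}) + f(x_6)].
Sum ≈ 1.28347.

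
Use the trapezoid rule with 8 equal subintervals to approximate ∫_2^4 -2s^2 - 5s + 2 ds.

Δs = (4 − 2)/8 = 0.25.
f(2) = -16, f(2.25) = -19.375, f(2.5) = -23, f(2.75) = -26.875, f(3) = -31, f(3.25) = -35.375, f(3.5) = -40, f(3.75) = -44.875, f(4) = -50.
T_8 = (Δs/2)·[f(s_0) + 2f(s_1) + ... + 2f(s_{7}) + f(s_8)].
Sum = -63.375.

-63.375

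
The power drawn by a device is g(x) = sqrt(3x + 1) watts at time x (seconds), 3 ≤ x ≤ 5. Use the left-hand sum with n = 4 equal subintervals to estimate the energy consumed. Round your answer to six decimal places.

6.983440

Δx = (5 − 3)/4 = 0.5.
Left endpoints: 3, 3.5, 4, 4.5.
g(3) ≈ 3.162278, g(3.5) ≈ 3.391165, g(4) ≈ 3.605551, g(4.5) ≈ 3.807887.
Sum = Δx · [g(3) + g(3.5) + g(4) + g(4.5)].
Sum ≈ 6.983440.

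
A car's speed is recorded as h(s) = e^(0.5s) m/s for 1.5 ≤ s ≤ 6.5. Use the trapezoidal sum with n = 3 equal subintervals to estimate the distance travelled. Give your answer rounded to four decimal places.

Δs = (6.5 − 1.5)/3 = 5/3.
h(1.5) ≈ 2.1170, h(19/6) ≈ 4.8712, h(29/6) ≈ 11.2084, h(6.5) ≈ 25.7903.
T_3 = (Δs/2)·[h(s_0) + 2h(s_1) + 2h(s_2) + h(s_3)].
Sum ≈ 50.0555.

50.0555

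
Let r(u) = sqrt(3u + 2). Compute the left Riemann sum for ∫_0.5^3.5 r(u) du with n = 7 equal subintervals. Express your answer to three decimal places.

Δu = (3.5 − 0.5)/7 = 3/7.
Left endpoints: 0.5, 13/14, 19/14, 25/14, 31/14, 37/14, 43/14.
r(0.5) ≈ 1.871, r(13/14) ≈ 2.188, r(19/14) ≈ 2.464, r(25/14) ≈ 2.712, r(31/14) ≈ 2.940, r(37/14) ≈ 3.151, r(43/14) ≈ 3.349.
Sum = Δu · [r(0.5) + r(13/14) + r(19/14) + ...].
Sum ≈ 8.003.

8.003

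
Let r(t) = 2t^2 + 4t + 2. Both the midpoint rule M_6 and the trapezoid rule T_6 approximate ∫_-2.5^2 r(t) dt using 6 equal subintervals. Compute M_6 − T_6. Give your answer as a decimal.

-1.265625

M_6 = 19.828125.
T_6 = 21.09375.
M_6 − T_6 = -1.265625.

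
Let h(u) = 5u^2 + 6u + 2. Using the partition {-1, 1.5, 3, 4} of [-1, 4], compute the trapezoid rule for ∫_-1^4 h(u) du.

Subinterval widths: 2.5, 1.5, 1.
h(-1) = 1, h(1.5) = 22.25, h(3) = 65, h(4) = 106.
On each subinterval the trapezoid contributes (Δu_i/2)·[h(u_{i-1}) + h(u_i)].
Sum = 180.

180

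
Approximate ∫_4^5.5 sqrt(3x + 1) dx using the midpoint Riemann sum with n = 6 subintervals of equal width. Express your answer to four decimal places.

5.8525

Δx = (5.5 − 4)/6 = 0.25.
Midpoints: 4.125, 4.375, 4.625, 4.875, 5.125, 5.375.
f(4.125) ≈ 3.6572, f(4.375) ≈ 3.7583, f(4.625) ≈ 3.8568, f(4.875) ≈ 3.9528, f(5.125) ≈ 4.0466, f(5.375) ≈ 4.1382.
Sum = Δx · [f(4.125) + f(4.375) + f(4.625) + ...].
Sum ≈ 5.8525.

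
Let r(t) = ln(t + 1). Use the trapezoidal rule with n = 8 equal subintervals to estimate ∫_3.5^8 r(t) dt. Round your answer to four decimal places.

8.5037

Δt = (8 − 3.5)/8 = 0.5625.
r(3.5) ≈ 1.5041, r(4.0625) ≈ 1.6219, r(4.625) ≈ 1.7272, r(5.1875) ≈ 1.8225, r(5.75) ≈ 1.9095, r(6.3125) ≈ 1.9896, r(6.875) ≈ 2.0637, r(7.4375) ≈ 2.1327, r(8) ≈ 2.1972.
T_8 = (Δt/2)·[r(t_0) + 2r(t_1) + ... + 2r(t_{7}) + r(t_8)].
Sum ≈ 8.5037.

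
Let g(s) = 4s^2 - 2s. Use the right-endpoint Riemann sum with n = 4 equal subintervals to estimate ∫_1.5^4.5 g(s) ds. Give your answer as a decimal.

Δs = (4.5 − 1.5)/4 = 0.75.
Right endpoints: 2.25, 3, 3.75, 4.5.
g(2.25) = 15.75, g(3) = 30, g(3.75) = 48.75, g(4.5) = 72.
Sum = Δs · [g(2.25) + g(3) + g(3.75) + g(4.5)].
Sum = 124.875.

124.875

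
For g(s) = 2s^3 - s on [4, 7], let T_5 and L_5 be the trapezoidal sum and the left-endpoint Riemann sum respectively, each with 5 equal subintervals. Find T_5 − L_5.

T_5 = 1061.94.
L_5 = 895.44.
T_5 − L_5 = 166.5.

166.5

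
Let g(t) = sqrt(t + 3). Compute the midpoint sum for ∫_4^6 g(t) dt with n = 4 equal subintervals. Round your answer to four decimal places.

5.6534

Δt = (6 − 4)/4 = 0.5.
Midpoints: 4.25, 4.75, 5.25, 5.75.
g(4.25) ≈ 2.6926, g(4.75) ≈ 2.7839, g(5.25) ≈ 2.8723, g(5.75) ≈ 2.9580.
Sum = Δt · [g(4.25) + g(4.75) + g(5.25) + g(5.75)].
Sum ≈ 5.6534.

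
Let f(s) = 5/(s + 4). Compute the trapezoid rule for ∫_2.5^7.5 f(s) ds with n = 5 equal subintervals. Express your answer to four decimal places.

2.8594

Δs = (7.5 − 2.5)/5 = 1.
f(2.5) = 10/13, f(3.5) = 2/3, f(4.5) = 10/17, f(5.5) = 10/19, f(6.5) = 10/21, f(7.5) = 10/23.
T_5 = (Δs/2)·[f(s_0) + 2f(s_1) + ... + 2f(s_{4}) + f(s_5)].
Sum ≈ 2.8594.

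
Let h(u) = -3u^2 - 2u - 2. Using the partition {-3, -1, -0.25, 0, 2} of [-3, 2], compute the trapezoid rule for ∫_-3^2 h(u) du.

Subinterval widths: 2, 0.75, 0.25, 2.
h(-3) = -23, h(-1) = -3, h(-0.25) = -1.6875, h(0) = -2, h(2) = -18.
On each subinterval the trapezoid contributes (Δu_i/2)·[h(u_{i-1}) + h(u_i)].
Sum = -48.21875.

-48.21875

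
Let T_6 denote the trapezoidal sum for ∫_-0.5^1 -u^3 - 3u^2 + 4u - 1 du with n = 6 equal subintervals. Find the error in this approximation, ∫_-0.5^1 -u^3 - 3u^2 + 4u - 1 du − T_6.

Exact integral: ∫_-0.5^1 f(u) du = -1.359375.
T_6 = -1.41796875.
Error = -1.359375 − (-1.41796875) = 0.05859375.

0.05859375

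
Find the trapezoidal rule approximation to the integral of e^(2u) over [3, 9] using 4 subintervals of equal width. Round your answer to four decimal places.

54405092.2963

Δu = (9 − 3)/4 = 1.5.
f(3) ≈ 403.4288, f(4.5) ≈ 8103.0839, f(6) ≈ 162754.7914, f(7.5) ≈ 3269017.3725, f(9) ≈ 65659969.1373.
T_4 = (Δu/2)·[f(u_0) + 2f(u_1) + 2f(u_2) + 2f(u_3) + f(u_4)].
Sum ≈ 54405092.2963.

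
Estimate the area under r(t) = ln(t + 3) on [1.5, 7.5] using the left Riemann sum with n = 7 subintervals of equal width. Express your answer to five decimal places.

Δt = (7.5 − 1.5)/7 = 6/7.
Left endpoints: 1.5, 33/14, 45/14, 57/14, 69/14, 81/14, 93/14.
r(1.5) ≈ 1.50408, r(33/14) ≈ 1.67843, r(45/14) ≈ 1.82685, r(57/14) ≈ 1.95606, r(69/14) ≈ 2.07047, r(81/14) ≈ 2.17313, r(93/14) ≈ 2.26622.
Sum = Δt · [r(1.5) + r(33/14) + r(45/14) + ...].
Sum ≈ 11.55020.

11.55020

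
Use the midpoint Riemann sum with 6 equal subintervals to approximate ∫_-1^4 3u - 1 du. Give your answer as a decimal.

17.5

Δu = (4 − (-1))/6 = 5/6.
Midpoints: -7/12, 0.25, 13/12, 23/12, 2.75, 43/12.
f(-7/12) = -2.75, f(0.25) = -0.25, f(13/12) = 2.25, f(23/12) = 4.75, f(2.75) = 7.25, f(43/12) = 9.75.
Sum = Δu · [f(-7/12) + f(0.25) + f(13/12) + ...].
Sum = 17.5.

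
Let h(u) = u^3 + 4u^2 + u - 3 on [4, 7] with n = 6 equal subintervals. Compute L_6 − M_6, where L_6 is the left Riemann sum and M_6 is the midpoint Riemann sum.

-99.65625

L_6 = 814.8125.
M_6 = 914.46875.
L_6 − M_6 = -99.65625.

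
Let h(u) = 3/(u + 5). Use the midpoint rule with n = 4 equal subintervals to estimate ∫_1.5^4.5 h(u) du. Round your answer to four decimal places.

Δu = (4.5 − 1.5)/4 = 0.75.
Midpoints: 1.875, 2.625, 3.375, 4.125.
h(1.875) = 24/55, h(2.625) = 24/61, h(3.375) = 24/67, h(4.125) = 24/73.
Sum = Δu · [h(1.875) + h(2.625) + h(3.375) + h(4.125)].
Sum ≈ 1.1376.

1.1376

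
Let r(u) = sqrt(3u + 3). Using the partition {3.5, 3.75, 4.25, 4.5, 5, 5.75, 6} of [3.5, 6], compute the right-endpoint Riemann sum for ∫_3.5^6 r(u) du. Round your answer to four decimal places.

Subinterval widths: 0.25, 0.5, 0.25, 0.5, 0.75, 0.25.
Right endpoints: 3.75, 4.25, 4.5, 5, 5.75, 6.
r(3.75) ≈ 3.7749, r(4.25) ≈ 3.9686, r(4.5) ≈ 4.0620, r(5) ≈ 4.2426, r(5.75) ≈ 4.5000, r(6) ≈ 4.5826.
Sum = Σ Δu_i · r(u_i).
Sum ≈ 10.5855.

10.5855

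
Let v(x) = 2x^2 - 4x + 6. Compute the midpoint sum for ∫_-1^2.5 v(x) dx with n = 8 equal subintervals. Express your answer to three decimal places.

21.472

Δx = (2.5 − (-1))/8 = 0.4375.
Midpoints: -0.78125, -0.34375, 0.09375, 0.53125, 0.96875, 1.40625, 1.84375, 2.28125.
v(-0.78125) = 5297/512, v(-0.34375) = 3897/512, v(0.09375) = 2889/512, v(0.53125) = 2273/512, v(0.96875) = 2049/512, v(1.40625) = 2217/512, v(1.84375) = 2777/512, v(2.28125) = 3729/512.
Sum = Δx · [v(-0.78125) + v(-0.34375) + v(0.09375) + ...].
Sum ≈ 21.472.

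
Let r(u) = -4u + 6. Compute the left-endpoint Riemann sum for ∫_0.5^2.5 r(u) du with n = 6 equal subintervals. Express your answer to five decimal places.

Δu = (2.5 − 0.5)/6 = 1/3.
Left endpoints: 0.5, 5/6, 7/6, 1.5, 11/6, 13/6.
r(0.5) = 4, r(5/6) = 8/3, r(7/6) = 4/3, r(1.5) = 0, r(11/6) = -4/3, r(13/6) = -8/3.
Sum = Δu · [r(0.5) + r(5/6) + r(7/6) + ...].
Sum ≈ 1.33333.

1.33333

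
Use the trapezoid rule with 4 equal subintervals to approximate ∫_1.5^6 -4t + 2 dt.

Δt = (6 − 1.5)/4 = 1.125.
f(1.5) = -4, f(2.625) = -8.5, f(3.75) = -13, f(4.875) = -17.5, f(6) = -22.
T_4 = (Δt/2)·[f(t_0) + 2f(t_1) + 2f(t_2) + 2f(t_3) + f(t_4)].
Sum = -58.5.

-58.5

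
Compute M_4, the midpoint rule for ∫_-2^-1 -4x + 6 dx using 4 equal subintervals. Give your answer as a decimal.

Δx = (-1 − (-2))/4 = 0.25.
Midpoints: -1.875, -1.625, -1.375, -1.125.
f(-1.875) = 13.5, f(-1.625) = 12.5, f(-1.375) = 11.5, f(-1.125) = 10.5.
Sum = Δx · [f(-1.875) + f(-1.625) + f(-1.375) + f(-1.125)].
Sum = 12.

12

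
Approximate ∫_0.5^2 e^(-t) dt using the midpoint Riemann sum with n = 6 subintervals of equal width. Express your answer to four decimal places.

Δt = (2 − 0.5)/6 = 0.25.
Midpoints: 0.625, 0.875, 1.125, 1.375, 1.625, 1.875.
f(0.625) ≈ 0.5353, f(0.875) ≈ 0.4169, f(1.125) ≈ 0.3247, f(1.375) ≈ 0.2528, f(1.625) ≈ 0.1969, f(1.875) ≈ 0.1534.
Sum = Δt · [f(0.625) + f(0.875) + f(1.125) + ...].
Sum ≈ 0.4700.

0.4700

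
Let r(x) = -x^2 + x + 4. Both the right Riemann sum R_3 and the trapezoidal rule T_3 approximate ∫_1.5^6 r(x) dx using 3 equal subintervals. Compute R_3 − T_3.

R_3 = -59.625.
T_3 = -37.6875.
R_3 − T_3 = -21.9375.

-21.9375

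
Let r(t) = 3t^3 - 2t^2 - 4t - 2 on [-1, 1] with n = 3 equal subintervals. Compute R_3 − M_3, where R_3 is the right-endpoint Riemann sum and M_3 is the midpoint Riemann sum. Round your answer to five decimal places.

-1.11111

R_3 ≈ -6.2962963.
M_3 ≈ -5.1851852.
R_3 − M_3 ≈ -1.11111.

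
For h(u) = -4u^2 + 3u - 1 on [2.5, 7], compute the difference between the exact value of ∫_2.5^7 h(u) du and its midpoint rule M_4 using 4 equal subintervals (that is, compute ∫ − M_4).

Exact integral: ∫_2.5^7 h(u) du = -376.875.
M_4 = -374.9765625.
Error = -376.875 − (-374.9765625) = -1.8984375.

-1.8984375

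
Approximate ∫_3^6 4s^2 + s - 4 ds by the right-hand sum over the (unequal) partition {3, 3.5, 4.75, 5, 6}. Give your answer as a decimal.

Subinterval widths: 0.5, 1.25, 0.25, 1.
Right endpoints: 3.5, 4.75, 5, 6.
f(3.5) = 48.5, f(4.75) = 91, f(5) = 101, f(6) = 146.
Sum = Σ Δs_i · f(s_i).
Sum = 309.25.

309.25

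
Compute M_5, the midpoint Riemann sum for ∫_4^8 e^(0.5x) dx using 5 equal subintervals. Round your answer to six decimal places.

93.791658

Δx = (8 − 4)/5 = 0.8.
Midpoints: 4.4, 5.2, 6, 6.8, 7.6.
f(4.4) ≈ 9.025013, f(5.2) ≈ 13.463738, f(6) ≈ 20.085537, f(6.8) ≈ 29.964100, f(7.6) ≈ 44.701184.
Sum = Δx · [f(4.4) + f(5.2) + f(6) + f(6.8) + f(7.6)].
Sum ≈ 93.791658.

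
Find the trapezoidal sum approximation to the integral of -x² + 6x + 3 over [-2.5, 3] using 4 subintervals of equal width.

8.80859375

Δx = (3 − (-2.5))/4 = 1.375.
f(-2.5) = -18.25, f(-1.125) = -5.015625, f(0.25) = 4.4375, f(1.625) = 10.109375, f(3) = 12.
T_4 = (Δx/2)·[f(x_0) + 2f(x_1) + 2f(x_2) + 2f(x_3) + f(x_4)].
Sum = 8.80859375.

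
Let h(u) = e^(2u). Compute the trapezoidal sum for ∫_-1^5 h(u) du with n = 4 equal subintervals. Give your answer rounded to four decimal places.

18250.8752

Δu = (5 − (-1))/4 = 1.5.
h(-1) ≈ 0.1353, h(0.5) ≈ 2.7183, h(2) ≈ 54.5982, h(3.5) ≈ 1096.6332, h(5) ≈ 22026.4658.
T_4 = (Δu/2)·[h(u_0) + 2h(u_1) + 2h(u_2) + 2h(u_3) + h(u_4)].
Sum ≈ 18250.8752.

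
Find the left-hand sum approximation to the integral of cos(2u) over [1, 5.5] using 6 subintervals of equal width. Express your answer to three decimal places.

Δu = (5.5 − 1)/6 = 0.75.
Left endpoints: 1, 1.75, 2.5, 3.25, 4, 4.75.
f(1) ≈ -0.416, f(1.75) ≈ -0.936, f(2.5) ≈ 0.284, f(3.25) ≈ 0.977, f(4) ≈ -0.146, f(4.75) ≈ -0.997.
Sum = Δu · [f(1) + f(1.75) + f(2.5) + ...].
Sum ≈ -0.926.

-0.926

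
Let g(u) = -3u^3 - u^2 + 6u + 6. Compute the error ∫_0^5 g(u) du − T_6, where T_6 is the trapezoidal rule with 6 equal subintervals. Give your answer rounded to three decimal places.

13.600

Exact integral: ∫_0^5 g(u) du ≈ -405.41667.
T_6 ≈ -419.01620.
Error ≈ -405.41667 − (-419.01620) ≈ 13.600.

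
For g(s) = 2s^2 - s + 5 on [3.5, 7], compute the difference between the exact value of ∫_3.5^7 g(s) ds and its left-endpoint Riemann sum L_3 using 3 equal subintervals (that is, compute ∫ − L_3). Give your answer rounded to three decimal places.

Exact integral: ∫_3.5^7 g(s) ds ≈ 199.20833.
L_3 ≈ 159.96296.
Error ≈ 199.20833 − 159.96296 ≈ 39.245.

39.245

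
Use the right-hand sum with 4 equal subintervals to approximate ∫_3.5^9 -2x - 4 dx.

-98.3125

Δx = (9 − 3.5)/4 = 1.375.
Right endpoints: 4.875, 6.25, 7.625, 9.
f(4.875) = -13.75, f(6.25) = -16.5, f(7.625) = -19.25, f(9) = -22.
Sum = Δx · [f(4.875) + f(6.25) + f(7.625) + f(9)].
Sum = -98.3125.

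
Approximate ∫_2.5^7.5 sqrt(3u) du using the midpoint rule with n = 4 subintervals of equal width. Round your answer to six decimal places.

19.167626

Δu = (7.5 − 2.5)/4 = 1.25.
Midpoints: 3.125, 4.375, 5.625, 6.875.
f(3.125) ≈ 3.061862, f(4.375) ≈ 3.622844, f(5.625) ≈ 4.107919, f(6.875) ≈ 4.541476.
Sum = Δu · [f(3.125) + f(4.375) + f(5.625) + f(6.875)].
Sum ≈ 19.167626.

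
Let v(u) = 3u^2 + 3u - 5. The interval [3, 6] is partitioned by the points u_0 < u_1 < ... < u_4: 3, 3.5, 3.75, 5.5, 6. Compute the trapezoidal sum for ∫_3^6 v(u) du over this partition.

217.3125

Subinterval widths: 0.5, 0.25, 1.75, 0.5.
v(3) = 31, v(3.5) = 42.25, v(3.75) = 48.4375, v(5.5) = 102.25, v(6) = 121.
On each subinterval the trapezoid contributes (Δu_i/2)·[v(u_{i-1}) + v(u_i)].
Sum = 217.3125.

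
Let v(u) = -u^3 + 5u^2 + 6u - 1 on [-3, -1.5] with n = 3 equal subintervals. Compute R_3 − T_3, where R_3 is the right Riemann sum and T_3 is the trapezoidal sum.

R_3 = 25.25.
T_3 = 37.34375.
R_3 − T_3 = -12.09375.

-12.09375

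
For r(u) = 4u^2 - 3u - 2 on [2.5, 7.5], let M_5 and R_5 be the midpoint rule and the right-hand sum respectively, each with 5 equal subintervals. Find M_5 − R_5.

M_5 = 455.
R_5 = 552.5.
M_5 − R_5 = -97.5.

-97.5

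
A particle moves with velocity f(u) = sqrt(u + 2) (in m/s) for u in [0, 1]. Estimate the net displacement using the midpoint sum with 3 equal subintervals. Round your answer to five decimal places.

1.57878

Δu = (1 − 0)/3 = 1/3.
Midpoints: 1/6, 0.5, 5/6.
f(1/6) ≈ 1.47196, f(0.5) ≈ 1.58114, f(5/6) ≈ 1.68325.
Sum = Δu · [f(1/6) + f(0.5) + f(5/6)].
Sum ≈ 1.57878.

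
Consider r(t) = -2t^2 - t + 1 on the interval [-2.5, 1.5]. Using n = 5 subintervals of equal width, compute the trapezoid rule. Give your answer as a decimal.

Δt = (1.5 − (-2.5))/5 = 0.8.
r(-2.5) = -9, r(-1.7) = -3.08, r(-0.9) = 0.28, r(-0.1) = 1.08, r(0.7) = -0.68, r(1.5) = -5.
T_5 = (Δt/2)·[r(t_0) + 2r(t_1) + ... + 2r(t_{4}) + r(t_5)].
Sum = -7.52.

-7.52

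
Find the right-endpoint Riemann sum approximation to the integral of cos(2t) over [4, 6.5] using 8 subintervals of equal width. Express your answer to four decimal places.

Δt = (6.5 − 4)/8 = 0.3125.
Right endpoints: 4.3125, 4.625, 4.9375, 5.25, 5.5625, 5.875, 6.1875, 6.5.
f(4.3125) ≈ -0.6969, f(4.625) ≈ -0.9848, f(4.9375) ≈ -0.9004, f(5.25) ≈ -0.4755, f(5.5625) ≈ 0.1291, f(5.875) ≈ 0.6849, f(6.1875) ≈ 0.9817, f(6.5) ≈ 0.9074.
Sum = Δt · [f(4.3125) + f(4.625) + f(4.9375) + ...].
Sum ≈ -0.1107.

-0.1107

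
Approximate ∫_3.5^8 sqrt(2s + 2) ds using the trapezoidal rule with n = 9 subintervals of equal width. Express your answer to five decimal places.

Δs = (8 − 3.5)/9 = 0.5.
f(3.5) ≈ 3.00000, f(4) ≈ 3.16228, f(4.5) ≈ 3.31662, f(5) ≈ 3.46410, f(5.5) ≈ 3.60555, f(6) ≈ 3.74166, f(6.5) ≈ 3.87298, f(7) ≈ 4.00000, f(7.5) ≈ 4.12311, f(8) ≈ 4.24264.
T_9 = (Δs/2)·[f(s_0) + 2f(s_1) + ... + 2f(s_{8}) + f(s_9)].
Sum ≈ 16.45381.

16.45381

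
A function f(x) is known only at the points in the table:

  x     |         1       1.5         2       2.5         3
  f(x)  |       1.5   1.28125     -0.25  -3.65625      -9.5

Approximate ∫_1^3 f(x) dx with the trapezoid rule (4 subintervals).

-3.3125

Δx = 0.5.
T_4 = (0.5/2)·[1.5 + 2·1.28125 + 2·(-0.25) + 2·(-3.65625) + (-9.5)] = -3.3125.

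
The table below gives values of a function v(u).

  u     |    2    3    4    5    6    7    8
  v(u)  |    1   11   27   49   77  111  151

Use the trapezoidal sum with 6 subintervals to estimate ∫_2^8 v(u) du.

Δu = 1.
T_6 = (1/2)·[1 + 2·11 + 2·27 + 2·49 + 2·77 + 2·111 + 151] = 351.

351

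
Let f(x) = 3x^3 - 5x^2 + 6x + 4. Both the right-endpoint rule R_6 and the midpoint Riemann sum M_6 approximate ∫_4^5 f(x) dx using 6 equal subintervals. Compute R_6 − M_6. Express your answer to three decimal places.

12.247

R_6 ≈ 218.24769.
M_6 ≈ 206.00116.
R_6 − M_6 ≈ 12.247.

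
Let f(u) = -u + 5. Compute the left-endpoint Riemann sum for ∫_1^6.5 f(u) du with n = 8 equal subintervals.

8.765625

Δu = (6.5 − 1)/8 = 0.6875.
Left endpoints: 1, 1.6875, 2.375, 3.0625, 3.75, 4.4375, 5.125, 5.8125.
f(1) = 4, f(1.6875) = 3.3125, f(2.375) = 2.625, f(3.0625) = 1.9375, f(3.75) = 1.25, f(4.4375) = 0.5625, f(5.125) = -0.125, f(5.8125) = -0.8125.
Sum = Δu · [f(1) + f(1.6875) + f(2.375) + ...].
Sum = 8.765625.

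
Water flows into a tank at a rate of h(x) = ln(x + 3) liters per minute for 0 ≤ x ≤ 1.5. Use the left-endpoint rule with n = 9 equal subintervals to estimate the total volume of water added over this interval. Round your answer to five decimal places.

1.93847

Δx = (1.5 − 0)/9 = 1/6.
Left endpoints: 0, 1/6, 1/3, 0.5, 2/3, 5/6, 1, 7/6, 4/3.
h(0) ≈ 1.09861, h(1/6) ≈ 1.15268, h(1/3) ≈ 1.20397, h(0.5) ≈ 1.25276, h(2/3) ≈ 1.29928, h(5/6) ≈ 1.34373, h(1) ≈ 1.38629, h(7/6) ≈ 1.42712, h(4/3) ≈ 1.46634.
Sum = Δx · [h(0) + h(1/6) + h(1/3) + ...].
Sum ≈ 1.93847.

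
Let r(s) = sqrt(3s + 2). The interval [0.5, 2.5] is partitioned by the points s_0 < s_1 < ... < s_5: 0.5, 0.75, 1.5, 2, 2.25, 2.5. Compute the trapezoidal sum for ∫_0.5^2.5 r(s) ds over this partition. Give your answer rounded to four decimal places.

5.0435

Subinterval widths: 0.25, 0.75, 0.5, 0.25, 0.25.
r(0.5) ≈ 1.8708, r(0.75) ≈ 2.0616, r(1.5) ≈ 2.5495, r(2) ≈ 2.8284, r(2.25) ≈ 2.9580, r(2.5) ≈ 3.0822.
On each subinterval the trapezoid contributes (Δs_i/2)·[r(s_{i-1}) + r(s_i)].
Sum ≈ 5.0435.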